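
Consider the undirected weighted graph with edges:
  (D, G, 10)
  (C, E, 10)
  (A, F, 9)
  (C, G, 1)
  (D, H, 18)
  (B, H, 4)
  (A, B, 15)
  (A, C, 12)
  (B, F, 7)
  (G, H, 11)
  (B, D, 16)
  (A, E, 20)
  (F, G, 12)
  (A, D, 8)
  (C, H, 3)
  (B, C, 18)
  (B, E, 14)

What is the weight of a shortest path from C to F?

Some routes from C to F:
C -> H -> B -> F: 3 + 4 + 7 = 14
C -> A -> F: 12 + 9 = 21
C -> G -> F: 1 + 12 = 13
Shortest: 13.

13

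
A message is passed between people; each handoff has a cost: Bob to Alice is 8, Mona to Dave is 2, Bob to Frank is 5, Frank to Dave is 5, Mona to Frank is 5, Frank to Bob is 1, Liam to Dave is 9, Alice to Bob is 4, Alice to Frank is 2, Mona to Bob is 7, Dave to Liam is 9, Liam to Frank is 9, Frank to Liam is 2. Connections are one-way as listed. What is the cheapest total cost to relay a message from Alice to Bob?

Paths from Alice to Bob:
Alice -> Frank -> Bob: 2 + 1 = 3
Alice -> Bob: 4
The minimum is 3.

3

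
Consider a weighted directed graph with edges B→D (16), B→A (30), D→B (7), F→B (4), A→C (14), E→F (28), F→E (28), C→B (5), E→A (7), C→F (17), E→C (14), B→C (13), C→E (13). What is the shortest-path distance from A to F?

31

Paths from A to F:
A-C-E-F: 14 + 13 + 28 = 55
A-C-F: 14 + 17 = 31
The minimum is 31.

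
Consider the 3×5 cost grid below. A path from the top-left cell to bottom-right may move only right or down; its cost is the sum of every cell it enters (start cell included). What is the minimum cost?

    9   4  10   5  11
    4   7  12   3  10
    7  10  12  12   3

44

Cheapest: [0,0] -> [0,1] -> [0,2] -> [0,3] -> [1,3] -> [1,4] -> [2,4]
  9 + 4 + 10 + 5 + 3 + 10 + 3 = 44
For comparison, the top-then-right route costs 52.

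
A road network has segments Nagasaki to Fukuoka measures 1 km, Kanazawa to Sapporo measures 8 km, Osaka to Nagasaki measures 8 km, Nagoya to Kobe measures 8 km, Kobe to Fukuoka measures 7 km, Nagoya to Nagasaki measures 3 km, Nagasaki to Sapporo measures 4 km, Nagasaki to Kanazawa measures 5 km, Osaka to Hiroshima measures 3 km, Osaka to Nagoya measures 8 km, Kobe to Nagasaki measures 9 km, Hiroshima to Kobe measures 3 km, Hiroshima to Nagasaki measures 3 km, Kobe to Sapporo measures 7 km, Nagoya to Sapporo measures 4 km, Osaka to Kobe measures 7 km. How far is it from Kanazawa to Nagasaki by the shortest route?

A few of the Kanazawa→Nagasaki routes:
Kanazawa → Sapporo → Kobe → Fukuoka → Nagasaki: 8 + 7 + 7 + 1 = 23
Kanazawa → Sapporo → Nagoya → Nagasaki: 8 + 4 + 3 = 15
Kanazawa → Sapporo → Kobe → Nagasaki: 8 + 7 + 9 = 24
Kanazawa → Nagasaki: 5
Kanazawa → Sapporo → Kobe → Hiroshima → Nagasaki: 8 + 7 + 3 + 3 = 21
Kanazawa → Sapporo → Nagasaki: 8 + 4 = 12
The minimum is 5 km.

5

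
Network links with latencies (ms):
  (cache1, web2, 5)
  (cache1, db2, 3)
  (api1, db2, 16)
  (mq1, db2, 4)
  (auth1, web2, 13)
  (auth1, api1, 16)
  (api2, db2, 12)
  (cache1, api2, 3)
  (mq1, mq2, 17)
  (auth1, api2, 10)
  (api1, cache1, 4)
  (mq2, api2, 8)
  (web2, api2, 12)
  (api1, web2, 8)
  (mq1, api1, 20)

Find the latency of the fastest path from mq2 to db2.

Comparing a few candidate routes:
mq2 - api2 - cache1 - db2: 8 + 3 + 3 = 14
mq2 - api2 - cache1 - api1 - db2: 8 + 3 + 4 + 16 = 31
mq2 - api2 - db2: 8 + 12 = 20
mq2 - mq1 - db2: 17 + 4 = 21
mq2 - api2 - web2 - cache1 - db2: 8 + 12 + 5 + 3 = 28
Shortest: 14 ms.

14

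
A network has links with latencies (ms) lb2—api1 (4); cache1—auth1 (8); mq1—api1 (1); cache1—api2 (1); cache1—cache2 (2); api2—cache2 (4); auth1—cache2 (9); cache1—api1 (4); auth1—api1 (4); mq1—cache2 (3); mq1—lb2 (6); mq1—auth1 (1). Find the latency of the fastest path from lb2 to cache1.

Checking several routes:
lb2 -> api1 -> mq1 -> cache2 -> cache1: 4 + 1 + 3 + 2 = 10
lb2 -> mq1 -> cache2 -> cache1: 6 + 3 + 2 = 11
lb2 -> api1 -> cache1: 4 + 4 = 8
lb2 -> mq1 -> api1 -> cache1: 6 + 1 + 4 = 11
lb2 -> api1 -> mq1 -> cache2 -> api2 -> cache1: 4 + 1 + 3 + 4 + 1 = 13
lb2 -> mq1 -> cache2 -> api2 -> cache1: 6 + 3 + 4 + 1 = 14
Shortest: 8 ms.

8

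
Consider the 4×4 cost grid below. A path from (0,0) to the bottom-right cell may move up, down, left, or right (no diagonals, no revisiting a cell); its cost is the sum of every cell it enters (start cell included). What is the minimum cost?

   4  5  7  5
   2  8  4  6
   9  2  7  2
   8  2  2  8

28

One optimal route is r0c0 r1c0 r1c1 r2c1 r3c1 r3c2 r3c3.
Its cost is 4 + 2 + 8 + 2 + 2 + 2 + 8 = 28.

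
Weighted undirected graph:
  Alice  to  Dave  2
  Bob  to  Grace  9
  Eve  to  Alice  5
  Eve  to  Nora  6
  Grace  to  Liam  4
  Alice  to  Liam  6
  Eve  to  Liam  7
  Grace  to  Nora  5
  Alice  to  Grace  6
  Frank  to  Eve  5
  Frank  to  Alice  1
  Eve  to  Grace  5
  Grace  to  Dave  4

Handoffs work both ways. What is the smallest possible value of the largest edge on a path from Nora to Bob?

9

Some routes from Nora to Bob:
Nora-Eve-Liam-Alice-Dave-Grace-Bob: max(6, 7, 6, 2, 4, 9) = 9
Nora-Eve-Liam-Grace-Bob: max(6, 7, 4, 9) = 9
Nora-Eve-Grace-Bob: max(6, 5, 9) = 9
Nora-Eve-Liam-Alice-Grace-Bob: max(6, 7, 6, 6, 9) = 9
The minimum achievable maximum is 9.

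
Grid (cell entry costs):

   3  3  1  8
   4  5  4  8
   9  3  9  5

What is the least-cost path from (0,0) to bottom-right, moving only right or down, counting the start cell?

One optimal route is [0,0]→[0,1]→[0,2]→[1,2]→[1,3]→[2,3].
Its cost is 3 + 3 + 1 + 4 + 8 + 5 = 24.

24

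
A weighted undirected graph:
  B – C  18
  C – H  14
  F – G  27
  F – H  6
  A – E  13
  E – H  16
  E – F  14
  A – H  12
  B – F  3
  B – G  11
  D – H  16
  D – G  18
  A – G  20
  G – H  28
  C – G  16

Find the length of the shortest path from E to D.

Comparing a few candidate routes:
E → F → H → D: 14 + 6 + 16 = 36
E → H → D: 16 + 16 = 32
E → A → H → D: 13 + 12 + 16 = 41
Best route has total 32.

32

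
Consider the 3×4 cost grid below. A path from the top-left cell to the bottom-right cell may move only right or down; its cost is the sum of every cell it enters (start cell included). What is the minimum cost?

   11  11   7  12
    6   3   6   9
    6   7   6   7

39

Best path: (0,0) (1,0) (1,1) (1,2) (2,2) (2,3)
Cost: 11 + 6 + 3 + 6 + 6 + 7 = 39
(Top row then right column would cost 57.)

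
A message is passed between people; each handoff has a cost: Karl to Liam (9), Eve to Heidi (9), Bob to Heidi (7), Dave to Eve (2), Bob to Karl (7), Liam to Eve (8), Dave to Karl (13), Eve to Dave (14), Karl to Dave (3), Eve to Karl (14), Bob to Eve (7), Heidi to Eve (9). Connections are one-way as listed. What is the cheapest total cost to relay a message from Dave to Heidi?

Paths from Dave to Heidi:
Dave - Karl - Liam - Eve - Heidi: 13 + 9 + 8 + 9 = 39
Dave - Eve - Heidi: 2 + 9 = 11
Best route has total 11.

11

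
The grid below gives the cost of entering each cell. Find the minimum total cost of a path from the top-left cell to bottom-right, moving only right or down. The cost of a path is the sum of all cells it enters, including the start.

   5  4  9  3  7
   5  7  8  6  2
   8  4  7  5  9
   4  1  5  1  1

28

Path (0,0)→(0,1)→(1,1)→(2,1)→(3,1)→(3,2)→(3,3)→(3,4): 5 + 4 + 7 + 4 + 1 + 5 + 1 + 1 = 28.
(Top row then right column would cost 40.)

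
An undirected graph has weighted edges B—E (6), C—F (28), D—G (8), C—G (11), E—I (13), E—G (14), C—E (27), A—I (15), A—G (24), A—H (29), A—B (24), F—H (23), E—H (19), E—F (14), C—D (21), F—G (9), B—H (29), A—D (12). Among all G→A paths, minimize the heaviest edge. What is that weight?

Comparing a few candidate routes:
G→F→E→I→A: max(9, 14, 13, 15) = 15
G→C→D→A: max(11, 21, 12) = 21
G→D→A: max(8, 12) = 12
G→E→I→A: max(14, 13, 15) = 15
The minimum achievable maximum is 12.

12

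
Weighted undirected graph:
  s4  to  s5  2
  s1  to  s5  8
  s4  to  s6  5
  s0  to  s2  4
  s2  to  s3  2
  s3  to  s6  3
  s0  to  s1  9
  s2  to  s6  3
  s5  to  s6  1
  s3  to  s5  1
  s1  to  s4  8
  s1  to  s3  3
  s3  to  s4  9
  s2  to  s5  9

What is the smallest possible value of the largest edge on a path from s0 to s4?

Comparing a few candidate routes:
s0 → s2 → s3 → s5 → s6 → s4: max(4, 2, 1, 1, 5) = 5
s0 → s2 → s3 → s5 → s4: max(4, 2, 1, 2) = 4
s0 → s2 → s3 → s6 → s5 → s4: max(4, 2, 3, 1, 2) = 4
s0 → s2 → s6 → s3 → s5 → s4: max(4, 3, 3, 1, 2) = 4
s0 → s2 → s3 → s6 → s4: max(4, 2, 3, 5) = 5
s0 → s2 → s6 → s5 → s4: max(4, 3, 1, 2) = 4
Best route has worst link 4.

4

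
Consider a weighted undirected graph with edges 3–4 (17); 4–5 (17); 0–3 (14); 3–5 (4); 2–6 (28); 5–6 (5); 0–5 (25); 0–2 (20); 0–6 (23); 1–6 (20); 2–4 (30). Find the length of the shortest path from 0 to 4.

Checking several routes:
0 - 5 - 4: 25 + 17 = 42
0 - 3 - 5 - 4: 14 + 4 + 17 = 35
0 - 5 - 3 - 4: 25 + 4 + 17 = 46
0 - 6 - 5 - 4: 23 + 5 + 17 = 45
0 - 3 - 4: 14 + 17 = 31
The minimum is 31.

31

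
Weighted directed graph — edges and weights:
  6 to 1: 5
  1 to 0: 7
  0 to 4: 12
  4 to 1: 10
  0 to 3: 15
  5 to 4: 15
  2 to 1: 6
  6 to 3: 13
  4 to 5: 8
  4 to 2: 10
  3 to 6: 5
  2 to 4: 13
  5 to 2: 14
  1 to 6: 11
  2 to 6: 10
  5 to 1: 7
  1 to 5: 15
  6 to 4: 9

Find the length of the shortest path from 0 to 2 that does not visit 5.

Routes from 0 to 2 avoiding 5:
0-4-2: 12 + 10 = 22
0-3-6-4-2: 15 + 5 + 9 + 10 = 39
Shortest: 22.

22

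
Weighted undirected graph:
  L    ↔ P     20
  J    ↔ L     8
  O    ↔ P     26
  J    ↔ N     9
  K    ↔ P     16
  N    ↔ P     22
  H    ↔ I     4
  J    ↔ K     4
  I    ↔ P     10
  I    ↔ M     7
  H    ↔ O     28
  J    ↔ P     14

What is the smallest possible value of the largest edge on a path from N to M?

14

Some routes from N to M:
N→J→K→P→I→M: max(9, 4, 16, 10, 7) = 16
N→J→P→I→M: max(9, 14, 10, 7) = 14
N→J→L→P→I→M: max(9, 8, 20, 10, 7) = 20
N→J→L→P→O→H→I→M: max(9, 8, 20, 26, 28, 4, 7) = 28
N→P→I→M: max(22, 10, 7) = 22
The minimum achievable maximum is 14.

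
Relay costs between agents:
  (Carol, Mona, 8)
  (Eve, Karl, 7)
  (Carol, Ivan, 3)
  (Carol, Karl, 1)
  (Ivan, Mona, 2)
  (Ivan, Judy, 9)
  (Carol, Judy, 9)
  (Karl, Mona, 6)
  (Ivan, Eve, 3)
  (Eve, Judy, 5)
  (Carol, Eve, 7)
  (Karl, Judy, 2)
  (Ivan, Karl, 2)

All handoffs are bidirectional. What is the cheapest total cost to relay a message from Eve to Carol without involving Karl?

6

Checking several routes:
Eve → Ivan → Judy → Carol: 3 + 9 + 9 = 21
Eve → Judy → Ivan → Carol: 5 + 9 + 3 = 17
Eve → Ivan → Mona → Carol: 3 + 2 + 8 = 13
Eve → Carol: 7
Eve → Ivan → Carol: 3 + 3 = 6
Eve → Judy → Carol: 5 + 9 = 14
The minimum is 6.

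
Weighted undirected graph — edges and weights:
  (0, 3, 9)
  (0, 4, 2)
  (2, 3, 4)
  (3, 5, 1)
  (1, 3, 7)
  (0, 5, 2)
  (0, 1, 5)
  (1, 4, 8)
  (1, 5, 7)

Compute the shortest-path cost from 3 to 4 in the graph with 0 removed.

Candidate routes:
3-1-4: 7 + 8 = 15
3-5-1-4: 1 + 7 + 8 = 16
Shortest: 15.

15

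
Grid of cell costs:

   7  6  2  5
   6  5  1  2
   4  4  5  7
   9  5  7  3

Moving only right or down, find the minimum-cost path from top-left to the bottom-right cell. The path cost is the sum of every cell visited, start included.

28

Take [0,0]→[0,1]→[0,2]→[1,2]→[1,3]→[2,3]→[3,3] for a total of 7 + 6 + 2 + 1 + 2 + 7 + 3 = 28.
For comparison, the top-then-right route costs 32.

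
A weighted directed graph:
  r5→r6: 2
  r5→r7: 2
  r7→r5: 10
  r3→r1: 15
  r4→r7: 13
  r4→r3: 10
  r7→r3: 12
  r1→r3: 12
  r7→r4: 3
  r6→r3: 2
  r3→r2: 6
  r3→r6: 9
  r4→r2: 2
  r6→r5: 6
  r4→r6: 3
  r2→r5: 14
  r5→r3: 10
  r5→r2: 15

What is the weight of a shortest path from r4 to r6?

3

Some routes from r4 to r6:
r4→r6: 3
r4→r2→r5→r6: 2 + 14 + 2 = 18
r4→r3→r6: 10 + 9 = 19
Shortest: 3.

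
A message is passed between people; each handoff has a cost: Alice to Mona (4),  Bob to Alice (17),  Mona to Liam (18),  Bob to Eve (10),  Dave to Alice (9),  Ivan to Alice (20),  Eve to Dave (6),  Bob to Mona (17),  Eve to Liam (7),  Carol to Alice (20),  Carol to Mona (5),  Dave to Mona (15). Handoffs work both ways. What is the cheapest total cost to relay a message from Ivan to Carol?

A few of the Ivan→Carol routes:
Ivan-Alice-Carol: 20 + 20 = 40
Ivan-Alice-Dave-Mona-Carol: 20 + 9 + 15 + 5 = 49
Ivan-Alice-Mona-Carol: 20 + 4 + 5 = 29
The minimum is 29.

29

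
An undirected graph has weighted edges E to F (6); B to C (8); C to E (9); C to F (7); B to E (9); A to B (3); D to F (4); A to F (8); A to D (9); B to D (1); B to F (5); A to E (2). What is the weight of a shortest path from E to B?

Checking several routes:
E → F → D → B: 6 + 4 + 1 = 11
E → B: 9
E → A → B: 2 + 3 = 5
E → F → B: 6 + 5 = 11
E → A → D → B: 2 + 9 + 1 = 12
The minimum is 5.

5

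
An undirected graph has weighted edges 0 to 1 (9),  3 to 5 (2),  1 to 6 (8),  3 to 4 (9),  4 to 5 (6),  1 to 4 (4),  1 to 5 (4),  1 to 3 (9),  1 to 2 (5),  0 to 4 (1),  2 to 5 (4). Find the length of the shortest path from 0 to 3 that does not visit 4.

Paths from 0 to 3 avoiding 4:
0 - 1 - 5 - 3: 9 + 4 + 2 = 15
0 - 1 - 3: 9 + 9 = 18
0 - 1 - 2 - 5 - 3: 9 + 5 + 4 + 2 = 20
Shortest: 15.

15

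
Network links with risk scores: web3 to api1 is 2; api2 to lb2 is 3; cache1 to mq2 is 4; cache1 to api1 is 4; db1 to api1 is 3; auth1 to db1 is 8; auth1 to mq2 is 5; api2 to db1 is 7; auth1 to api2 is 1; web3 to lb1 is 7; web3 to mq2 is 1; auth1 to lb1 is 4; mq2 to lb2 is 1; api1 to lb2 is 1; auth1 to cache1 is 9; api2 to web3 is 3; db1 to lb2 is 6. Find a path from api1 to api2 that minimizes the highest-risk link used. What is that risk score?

3

Checking several routes:
api1 -> web3 -> api2: max(2, 3) = 3
api1 -> cache1 -> mq2 -> web3 -> api2: max(4, 4, 1, 3) = 4
api1 -> lb2 -> api2: max(1, 3) = 3
api1 -> lb2 -> mq2 -> web3 -> api2: max(1, 1, 1, 3) = 3
api1 -> web3 -> mq2 -> lb2 -> api2: max(2, 1, 1, 3) = 3
Best route has worst link 3.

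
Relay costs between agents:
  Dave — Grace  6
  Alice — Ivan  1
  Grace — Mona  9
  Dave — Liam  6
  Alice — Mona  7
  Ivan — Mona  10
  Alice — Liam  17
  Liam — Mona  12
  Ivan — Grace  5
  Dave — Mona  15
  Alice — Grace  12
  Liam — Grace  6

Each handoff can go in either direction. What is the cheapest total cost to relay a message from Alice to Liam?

Comparing a few candidate routes:
Alice -> Mona -> Liam: 7 + 12 = 19
Alice -> Ivan -> Grace -> Dave -> Liam: 1 + 5 + 6 + 6 = 18
Alice -> Mona -> Grace -> Liam: 7 + 9 + 6 = 22
Alice -> Ivan -> Grace -> Liam: 1 + 5 + 6 = 12
Alice -> Liam: 17
Alice -> Grace -> Liam: 12 + 6 = 18
Best route has total 12.

12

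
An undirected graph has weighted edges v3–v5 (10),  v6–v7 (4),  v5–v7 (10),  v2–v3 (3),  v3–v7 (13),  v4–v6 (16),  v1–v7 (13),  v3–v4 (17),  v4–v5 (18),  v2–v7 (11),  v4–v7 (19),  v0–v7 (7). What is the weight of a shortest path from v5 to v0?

17

Checking several routes:
v5 - v4 - v7 - v0: 18 + 19 + 7 = 44
v5 - v7 - v0: 10 + 7 = 17
v5 - v3 - v2 - v7 - v0: 10 + 3 + 11 + 7 = 31
v5 - v3 - v7 - v0: 10 + 13 + 7 = 30
v5 - v4 - v6 - v7 - v0: 18 + 16 + 4 + 7 = 45
Best route has total 17.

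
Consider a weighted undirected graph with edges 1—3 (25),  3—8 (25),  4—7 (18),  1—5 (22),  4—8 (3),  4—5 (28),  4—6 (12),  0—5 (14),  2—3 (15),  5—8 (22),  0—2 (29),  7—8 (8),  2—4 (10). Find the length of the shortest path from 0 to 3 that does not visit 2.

61

Paths from 0 to 3 avoiding 2:
0 -> 5 -> 1 -> 3: 14 + 22 + 25 = 61
0 -> 5 -> 8 -> 3: 14 + 22 + 25 = 61
0 -> 5 -> 4 -> 7 -> 8 -> 3: 14 + 28 + 18 + 8 + 25 = 93
0 -> 5 -> 4 -> 8 -> 3: 14 + 28 + 3 + 25 = 70
The minimum is 61.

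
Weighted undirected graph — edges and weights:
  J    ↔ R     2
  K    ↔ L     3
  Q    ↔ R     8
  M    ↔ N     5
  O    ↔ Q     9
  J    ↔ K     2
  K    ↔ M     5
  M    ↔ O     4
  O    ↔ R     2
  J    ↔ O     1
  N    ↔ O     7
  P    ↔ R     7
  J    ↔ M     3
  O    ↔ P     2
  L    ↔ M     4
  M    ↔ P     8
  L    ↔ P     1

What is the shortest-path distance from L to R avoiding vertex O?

Comparing a few candidate routes:
L → P → R: 1 + 7 = 8
L → K → J → R: 3 + 2 + 2 = 7
L → M → K → J → R: 4 + 5 + 2 + 2 = 13
L → K → M → J → R: 3 + 5 + 3 + 2 = 13
L → M → J → R: 4 + 3 + 2 = 9
Best route has total 7.

7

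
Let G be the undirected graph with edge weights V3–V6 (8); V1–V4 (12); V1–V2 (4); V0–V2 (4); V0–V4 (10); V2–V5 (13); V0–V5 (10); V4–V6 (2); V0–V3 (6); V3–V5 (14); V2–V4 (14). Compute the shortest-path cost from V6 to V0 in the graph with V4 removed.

Routes from V6 to V0 avoiding V4:
V6-V3-V5-V2-V0: 8 + 14 + 13 + 4 = 39
V6-V3-V5-V0: 8 + 14 + 10 = 32
V6-V3-V0: 8 + 6 = 14
The minimum is 14.

14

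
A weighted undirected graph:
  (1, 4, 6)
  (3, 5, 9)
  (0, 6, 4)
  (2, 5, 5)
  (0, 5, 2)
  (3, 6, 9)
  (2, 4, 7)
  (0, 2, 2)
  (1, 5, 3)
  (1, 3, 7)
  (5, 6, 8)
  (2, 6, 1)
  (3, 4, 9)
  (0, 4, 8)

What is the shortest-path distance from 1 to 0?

Some routes from 1 to 0:
1 - 5 - 6 - 2 - 0: 3 + 8 + 1 + 2 = 14
1 - 4 - 2 - 0: 6 + 7 + 2 = 15
1 - 5 - 2 - 6 - 0: 3 + 5 + 1 + 4 = 13
1 - 5 - 0: 3 + 2 = 5
1 - 5 - 2 - 0: 3 + 5 + 2 = 10
1 - 4 - 0: 6 + 8 = 14
Best route has total 5.

5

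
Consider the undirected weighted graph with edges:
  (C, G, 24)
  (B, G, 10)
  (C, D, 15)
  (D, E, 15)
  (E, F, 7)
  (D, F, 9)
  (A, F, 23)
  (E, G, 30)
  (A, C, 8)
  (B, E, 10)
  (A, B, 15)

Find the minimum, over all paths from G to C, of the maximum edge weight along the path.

15

Some routes from G to C:
G → B → E → D → F → A → C: max(10, 10, 15, 9, 23, 8) = 23
G → B → E → D → C: max(10, 10, 15, 15) = 15
G → B → A → C: max(10, 15, 8) = 15
G → B → E → F → D → C: max(10, 10, 7, 9, 15) = 15
G → B → A → F → E → D → C: max(10, 15, 23, 7, 15, 15) = 23
G → B → E → F → A → C: max(10, 10, 7, 23, 8) = 23
Best route has worst link 15.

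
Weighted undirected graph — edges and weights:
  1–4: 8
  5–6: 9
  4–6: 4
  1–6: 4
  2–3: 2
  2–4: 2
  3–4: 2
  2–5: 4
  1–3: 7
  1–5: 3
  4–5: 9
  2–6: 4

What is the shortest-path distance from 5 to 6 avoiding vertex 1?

8

A few of the 5→6 routes:
5 -> 2 -> 6: 4 + 4 = 8
5 -> 6: 9
5 -> 2 -> 4 -> 6: 4 + 2 + 4 = 10
Best route has total 8.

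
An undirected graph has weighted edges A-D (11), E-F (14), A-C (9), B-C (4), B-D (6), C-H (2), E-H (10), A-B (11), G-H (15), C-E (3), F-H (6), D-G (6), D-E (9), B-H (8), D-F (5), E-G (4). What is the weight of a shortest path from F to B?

A few of the F→B routes:
F -> D -> G -> E -> C -> B: 5 + 6 + 4 + 3 + 4 = 22
F -> E -> C -> B: 14 + 3 + 4 = 21
F -> D -> E -> C -> B: 5 + 9 + 3 + 4 = 21
F -> H -> B: 6 + 8 = 14
F -> H -> C -> B: 6 + 2 + 4 = 12
F -> D -> B: 5 + 6 = 11
Shortest: 11.

11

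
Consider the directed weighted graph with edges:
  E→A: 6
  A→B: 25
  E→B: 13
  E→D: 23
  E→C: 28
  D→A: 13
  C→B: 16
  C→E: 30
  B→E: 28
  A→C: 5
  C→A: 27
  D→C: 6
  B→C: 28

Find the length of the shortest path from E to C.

Some routes from E to C:
E-A-B-C: 6 + 25 + 28 = 59
E-C: 28
E-D-A-C: 23 + 13 + 5 = 41
E-B-C: 13 + 28 = 41
E-D-C: 23 + 6 = 29
E-A-C: 6 + 5 = 11
Shortest: 11.

11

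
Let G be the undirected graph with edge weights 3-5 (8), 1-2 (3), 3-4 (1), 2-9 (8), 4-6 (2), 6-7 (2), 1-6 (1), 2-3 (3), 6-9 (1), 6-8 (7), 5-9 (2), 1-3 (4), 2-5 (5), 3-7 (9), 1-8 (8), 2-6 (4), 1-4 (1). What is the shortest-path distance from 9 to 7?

Some routes from 9 to 7:
9-6-1-4-3-7: 1 + 1 + 1 + 1 + 9 = 13
9-6-4-3-7: 1 + 2 + 1 + 9 = 13
9-5-2-6-7: 2 + 5 + 4 + 2 = 13
9-6-7: 1 + 2 = 3
9-5-2-1-6-7: 2 + 5 + 3 + 1 + 2 = 13
Best route has total 3.

3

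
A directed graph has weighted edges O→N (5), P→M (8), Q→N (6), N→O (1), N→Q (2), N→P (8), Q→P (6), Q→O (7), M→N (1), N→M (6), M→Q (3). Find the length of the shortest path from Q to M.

A few of the Q→M routes:
Q - N - M: 6 + 6 = 12
Q - O - N - M: 7 + 5 + 6 = 18
Q - P - M: 6 + 8 = 14
Q - N - P - M: 6 + 8 + 8 = 22
Best route has total 12.

12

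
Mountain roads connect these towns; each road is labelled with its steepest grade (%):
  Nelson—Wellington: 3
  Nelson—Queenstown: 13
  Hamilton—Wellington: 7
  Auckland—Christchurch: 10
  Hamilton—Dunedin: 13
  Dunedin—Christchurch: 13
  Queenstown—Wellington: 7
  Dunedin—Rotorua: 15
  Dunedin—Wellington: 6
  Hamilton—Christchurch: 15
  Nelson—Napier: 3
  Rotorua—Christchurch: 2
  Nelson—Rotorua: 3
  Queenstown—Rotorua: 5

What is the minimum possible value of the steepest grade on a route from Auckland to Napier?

Comparing a few candidate routes:
Auckland - Christchurch - Rotorua - Nelson - Napier: max(10, 2, 3, 3) = 10
Auckland - Christchurch - Rotorua - Queenstown - Wellington - Nelson - Napier: max(10, 2, 5, 7, 3, 3) = 10
Auckland - Christchurch - Dunedin - Wellington - Queenstown - Rotorua - Nelson - Napier: max(10, 13, 6, 7, 5, 3, 3) = 13
Best route has worst link 10%.

10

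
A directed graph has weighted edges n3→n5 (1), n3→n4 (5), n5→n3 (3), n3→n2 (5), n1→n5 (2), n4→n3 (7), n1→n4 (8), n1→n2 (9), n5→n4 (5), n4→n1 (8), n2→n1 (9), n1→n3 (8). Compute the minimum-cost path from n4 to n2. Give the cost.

12

Routes from n4 to n2:
n4 → n1 → n3 → n2: 8 + 8 + 5 = 21
n4 → n3 → n2: 7 + 5 = 12
n4 → n1 → n2: 8 + 9 = 17
n4 → n1 → n5 → n3 → n2: 8 + 2 + 3 + 5 = 18
Shortest: 12.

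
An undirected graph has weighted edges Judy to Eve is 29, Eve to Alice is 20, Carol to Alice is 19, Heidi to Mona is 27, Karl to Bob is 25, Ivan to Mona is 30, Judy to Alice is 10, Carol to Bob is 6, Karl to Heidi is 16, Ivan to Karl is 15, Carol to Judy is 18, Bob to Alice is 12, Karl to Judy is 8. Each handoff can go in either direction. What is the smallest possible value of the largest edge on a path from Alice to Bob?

12

Comparing a few candidate routes:
Alice→Judy→Karl→Bob: max(10, 8, 25) = 25
Alice→Judy→Carol→Bob: max(10, 18, 6) = 18
Alice→Carol→Judy→Karl→Bob: max(19, 18, 8, 25) = 25
Alice→Eve→Judy→Karl→Bob: max(20, 29, 8, 25) = 29
Alice→Carol→Bob: max(19, 6) = 19
Alice→Bob: max(12) = 12
The minimum achievable maximum is 12.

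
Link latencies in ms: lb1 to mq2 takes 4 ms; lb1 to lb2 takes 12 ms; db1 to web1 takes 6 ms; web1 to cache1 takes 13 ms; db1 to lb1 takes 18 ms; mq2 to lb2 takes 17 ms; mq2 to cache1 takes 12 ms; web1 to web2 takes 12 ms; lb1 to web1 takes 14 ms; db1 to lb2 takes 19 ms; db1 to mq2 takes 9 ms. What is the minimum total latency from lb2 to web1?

Some routes from lb2 to web1:
lb2-mq2-db1-web1: 17 + 9 + 6 = 32
lb2-lb1-mq2-db1-web1: 12 + 4 + 9 + 6 = 31
lb2-lb1-web1: 12 + 14 = 26
lb2-mq2-lb1-web1: 17 + 4 + 14 = 35
lb2-db1-web1: 19 + 6 = 25
Shortest: 25 ms.

25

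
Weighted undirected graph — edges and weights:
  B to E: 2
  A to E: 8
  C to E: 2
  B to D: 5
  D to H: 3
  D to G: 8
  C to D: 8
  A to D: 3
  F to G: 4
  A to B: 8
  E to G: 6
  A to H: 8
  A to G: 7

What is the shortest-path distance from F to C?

Some routes from F to C:
F - G - E - C: 4 + 6 + 2 = 12
F - G - D - C: 4 + 8 + 8 = 20
F - G - D - B - E - C: 4 + 8 + 5 + 2 + 2 = 21
F - G - A - E - C: 4 + 7 + 8 + 2 = 21
Shortest: 12.

12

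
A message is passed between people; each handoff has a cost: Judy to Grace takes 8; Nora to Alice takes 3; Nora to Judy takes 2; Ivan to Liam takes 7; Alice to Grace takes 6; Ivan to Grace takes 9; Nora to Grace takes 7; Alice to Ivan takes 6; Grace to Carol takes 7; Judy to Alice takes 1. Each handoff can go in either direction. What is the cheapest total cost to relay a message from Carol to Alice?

13

A few of the Carol→Alice routes:
Carol→Grace→Alice: 7 + 6 = 13
Carol→Grace→Nora→Alice: 7 + 7 + 3 = 17
Carol→Grace→Judy→Alice: 7 + 8 + 1 = 16
The minimum is 13.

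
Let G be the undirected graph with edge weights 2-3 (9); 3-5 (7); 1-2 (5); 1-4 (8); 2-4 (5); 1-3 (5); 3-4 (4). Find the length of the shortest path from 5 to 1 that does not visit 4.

12

Candidate routes:
5 -> 3 -> 2 -> 1: 7 + 9 + 5 = 21
5 -> 3 -> 1: 7 + 5 = 12
Shortest: 12.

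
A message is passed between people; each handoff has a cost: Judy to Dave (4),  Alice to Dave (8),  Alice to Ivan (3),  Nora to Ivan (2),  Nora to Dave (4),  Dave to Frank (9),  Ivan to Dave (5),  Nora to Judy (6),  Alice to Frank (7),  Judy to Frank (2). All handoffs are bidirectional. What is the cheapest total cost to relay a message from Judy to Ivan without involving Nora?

Comparing a few candidate routes:
Judy → Frank → Dave → Ivan: 2 + 9 + 5 = 16
Judy → Frank → Dave → Alice → Ivan: 2 + 9 + 8 + 3 = 22
Judy → Frank → Alice → Ivan: 2 + 7 + 3 = 12
Judy → Frank → Alice → Dave → Ivan: 2 + 7 + 8 + 5 = 22
Judy → Dave → Ivan: 4 + 5 = 9
Judy → Dave → Alice → Ivan: 4 + 8 + 3 = 15
The minimum is 9.

9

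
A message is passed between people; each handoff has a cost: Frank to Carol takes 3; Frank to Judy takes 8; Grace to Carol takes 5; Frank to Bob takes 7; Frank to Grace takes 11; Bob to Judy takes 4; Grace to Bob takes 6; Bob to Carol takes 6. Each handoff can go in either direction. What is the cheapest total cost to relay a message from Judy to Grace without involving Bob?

16

Routes from Judy to Grace avoiding Bob:
Judy→Frank→Carol→Grace: 8 + 3 + 5 = 16
Judy→Frank→Grace: 8 + 11 = 19
Shortest: 16.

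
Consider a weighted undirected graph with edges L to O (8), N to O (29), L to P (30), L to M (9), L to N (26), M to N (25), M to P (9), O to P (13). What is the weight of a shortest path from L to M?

A few of the L→M routes:
L→O→N→M: 8 + 29 + 25 = 62
L→N→M: 26 + 25 = 51
L→P→M: 30 + 9 = 39
L→N→O→P→M: 26 + 29 + 13 + 9 = 77
L→M: 9
L→O→P→M: 8 + 13 + 9 = 30
Shortest: 9.

9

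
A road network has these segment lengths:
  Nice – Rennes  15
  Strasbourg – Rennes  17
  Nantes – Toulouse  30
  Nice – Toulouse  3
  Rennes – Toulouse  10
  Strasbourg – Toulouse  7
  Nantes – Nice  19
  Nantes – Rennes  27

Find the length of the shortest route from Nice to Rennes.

13

Comparing a few candidate routes:
Nice -> Nantes -> Rennes: 19 + 27 = 46
Nice -> Toulouse -> Strasbourg -> Rennes: 3 + 7 + 17 = 27
Nice -> Toulouse -> Rennes: 3 + 10 = 13
Nice -> Rennes: 15
Shortest: 13.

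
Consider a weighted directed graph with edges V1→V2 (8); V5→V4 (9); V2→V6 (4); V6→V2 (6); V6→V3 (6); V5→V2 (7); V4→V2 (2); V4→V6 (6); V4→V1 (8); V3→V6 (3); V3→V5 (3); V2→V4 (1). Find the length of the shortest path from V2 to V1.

9

Routes from V2 to V1:
V2→V6→V3→V5→V4→V1: 4 + 6 + 3 + 9 + 8 = 30
V2→V4→V1: 1 + 8 = 9
Shortest: 9.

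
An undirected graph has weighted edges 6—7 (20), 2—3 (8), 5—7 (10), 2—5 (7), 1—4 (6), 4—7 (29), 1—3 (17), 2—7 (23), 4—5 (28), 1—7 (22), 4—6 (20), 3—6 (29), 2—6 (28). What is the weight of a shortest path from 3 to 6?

Checking several routes:
3 -> 2 -> 6: 8 + 28 = 36
3 -> 6: 29
3 -> 2 -> 7 -> 6: 8 + 23 + 20 = 51
3 -> 1 -> 7 -> 6: 17 + 22 + 20 = 59
3 -> 2 -> 5 -> 7 -> 6: 8 + 7 + 10 + 20 = 45
3 -> 1 -> 4 -> 6: 17 + 6 + 20 = 43
Best route has total 29.

29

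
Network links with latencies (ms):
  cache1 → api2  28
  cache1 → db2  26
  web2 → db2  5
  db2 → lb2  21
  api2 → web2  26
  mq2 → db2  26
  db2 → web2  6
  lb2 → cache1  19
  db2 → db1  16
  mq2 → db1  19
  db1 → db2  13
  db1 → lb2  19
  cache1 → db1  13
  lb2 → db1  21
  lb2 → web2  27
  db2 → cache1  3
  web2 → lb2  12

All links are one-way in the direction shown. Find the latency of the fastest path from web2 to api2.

Checking several routes:
web2 - db2 - lb2 - cache1 - api2: 5 + 21 + 19 + 28 = 73
web2 - db2 - cache1 - api2: 5 + 3 + 28 = 36
web2 - lb2 - db1 - db2 - cache1 - api2: 12 + 21 + 13 + 3 + 28 = 77
web2 - lb2 - cache1 - api2: 12 + 19 + 28 = 59
Best route has total 36 ms.

36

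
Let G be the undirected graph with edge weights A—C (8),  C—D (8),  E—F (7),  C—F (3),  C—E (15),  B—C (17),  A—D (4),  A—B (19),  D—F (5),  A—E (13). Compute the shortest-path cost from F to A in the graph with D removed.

Checking several routes:
F - E - C - A: 7 + 15 + 8 = 30
F - C - B - A: 3 + 17 + 19 = 39
F - C - E - A: 3 + 15 + 13 = 31
F - C - A: 3 + 8 = 11
F - E - A: 7 + 13 = 20
Best route has total 11.

11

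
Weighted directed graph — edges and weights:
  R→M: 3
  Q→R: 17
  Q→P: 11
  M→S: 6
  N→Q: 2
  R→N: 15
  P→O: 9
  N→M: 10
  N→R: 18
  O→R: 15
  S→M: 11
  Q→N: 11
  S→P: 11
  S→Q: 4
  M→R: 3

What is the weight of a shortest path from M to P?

17

Routes from M to P:
M - R - N - Q - P: 3 + 15 + 2 + 11 = 31
M - S - Q - P: 6 + 4 + 11 = 21
M - S - P: 6 + 11 = 17
Best route has total 17.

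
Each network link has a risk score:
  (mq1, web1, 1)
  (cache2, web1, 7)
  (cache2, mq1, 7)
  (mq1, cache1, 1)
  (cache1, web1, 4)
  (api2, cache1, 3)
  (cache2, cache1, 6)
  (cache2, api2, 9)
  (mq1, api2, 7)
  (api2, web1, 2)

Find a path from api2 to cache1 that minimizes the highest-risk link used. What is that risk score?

2

Some routes from api2 to cache1:
api2 - web1 - mq1 - cache1: max(2, 1, 1) = 2
api2 - cache1: max(3) = 3
api2 - web1 - cache1: max(2, 4) = 4
Best route has worst link 2.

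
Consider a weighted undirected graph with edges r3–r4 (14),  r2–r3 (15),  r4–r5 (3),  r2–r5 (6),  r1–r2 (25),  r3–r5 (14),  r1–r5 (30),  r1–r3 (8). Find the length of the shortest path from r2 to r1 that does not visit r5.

23

Routes from r2 to r1 avoiding r5:
r2 → r1: 25
r2 → r3 → r1: 15 + 8 = 23
Best route has total 23.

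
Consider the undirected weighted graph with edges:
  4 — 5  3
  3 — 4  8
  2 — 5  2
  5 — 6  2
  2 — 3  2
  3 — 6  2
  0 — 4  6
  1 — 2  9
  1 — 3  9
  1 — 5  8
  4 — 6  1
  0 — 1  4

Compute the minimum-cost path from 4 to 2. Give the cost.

5

Some routes from 4 to 2:
4-6-5-2: 1 + 2 + 2 = 5
4-5-2: 3 + 2 = 5
4-6-3-2: 1 + 2 + 2 = 5
4-5-6-3-2: 3 + 2 + 2 + 2 = 9
Shortest: 5.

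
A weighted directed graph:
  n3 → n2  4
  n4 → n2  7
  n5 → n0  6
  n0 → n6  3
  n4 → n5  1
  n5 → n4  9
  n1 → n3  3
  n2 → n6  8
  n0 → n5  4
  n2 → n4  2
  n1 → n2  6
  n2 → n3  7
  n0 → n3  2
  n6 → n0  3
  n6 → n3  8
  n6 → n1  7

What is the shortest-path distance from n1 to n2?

6

Paths from n1 to n2:
n1-n2: 6
n1-n3-n2: 3 + 4 = 7
The minimum is 6.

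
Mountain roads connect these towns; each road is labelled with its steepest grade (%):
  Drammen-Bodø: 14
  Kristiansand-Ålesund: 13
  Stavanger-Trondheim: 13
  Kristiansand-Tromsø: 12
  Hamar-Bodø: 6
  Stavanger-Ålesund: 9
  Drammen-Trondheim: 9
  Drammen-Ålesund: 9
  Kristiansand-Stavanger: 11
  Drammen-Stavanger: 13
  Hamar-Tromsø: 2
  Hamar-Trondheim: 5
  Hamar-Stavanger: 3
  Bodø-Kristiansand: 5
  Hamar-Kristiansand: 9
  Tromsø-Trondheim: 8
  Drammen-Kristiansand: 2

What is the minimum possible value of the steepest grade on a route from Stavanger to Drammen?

Checking several routes:
Stavanger -> Hamar -> Bodø -> Kristiansand -> Drammen: max(3, 6, 5, 2) = 6
Stavanger -> Hamar -> Tromsø -> Trondheim -> Drammen: max(3, 2, 8, 9) = 9
Stavanger -> Kristiansand -> Bodø -> Hamar -> Trondheim -> Drammen: max(11, 5, 6, 5, 9) = 11
Stavanger -> Hamar -> Kristiansand -> Drammen: max(3, 9, 2) = 9
Stavanger -> Ålesund -> Drammen: max(9, 9) = 9
Stavanger -> Hamar -> Trondheim -> Drammen: max(3, 5, 9) = 9
The minimum achievable maximum is 6%.

6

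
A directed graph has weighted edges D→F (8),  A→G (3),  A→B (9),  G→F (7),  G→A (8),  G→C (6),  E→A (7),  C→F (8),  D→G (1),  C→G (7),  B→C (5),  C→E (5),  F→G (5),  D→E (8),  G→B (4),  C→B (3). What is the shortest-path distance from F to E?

16

Paths from F to E:
F→G→C→E: 5 + 6 + 5 = 16
F→G→B→C→E: 5 + 4 + 5 + 5 = 19
F→G→A→B→C→E: 5 + 8 + 9 + 5 + 5 = 32
Best route has total 16.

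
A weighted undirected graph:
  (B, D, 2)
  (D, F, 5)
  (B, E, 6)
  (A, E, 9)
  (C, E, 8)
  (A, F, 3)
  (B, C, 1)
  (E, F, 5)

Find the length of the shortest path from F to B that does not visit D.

11

Routes from F to B avoiding D:
F→A→E→B: 3 + 9 + 6 = 18
F→A→E→C→B: 3 + 9 + 8 + 1 = 21
F→E→C→B: 5 + 8 + 1 = 14
F→E→B: 5 + 6 = 11
Best route has total 11.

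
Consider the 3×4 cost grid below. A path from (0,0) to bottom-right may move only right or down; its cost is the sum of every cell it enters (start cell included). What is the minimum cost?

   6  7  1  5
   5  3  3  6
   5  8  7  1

24

Cheapest: r0c0 -> r0c1 -> r0c2 -> r1c2 -> r1c3 -> r2c3
  6 + 7 + 1 + 3 + 6 + 1 = 24
(Top row then right column would cost 26.)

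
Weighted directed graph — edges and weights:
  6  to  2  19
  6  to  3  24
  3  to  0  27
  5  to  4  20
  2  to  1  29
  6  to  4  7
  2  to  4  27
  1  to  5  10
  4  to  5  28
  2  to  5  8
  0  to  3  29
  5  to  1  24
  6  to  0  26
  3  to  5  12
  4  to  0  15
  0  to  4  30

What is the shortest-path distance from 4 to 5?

28

Routes from 4 to 5:
4 -> 5: 28
4 -> 0 -> 3 -> 5: 15 + 29 + 12 = 56
Shortest: 28.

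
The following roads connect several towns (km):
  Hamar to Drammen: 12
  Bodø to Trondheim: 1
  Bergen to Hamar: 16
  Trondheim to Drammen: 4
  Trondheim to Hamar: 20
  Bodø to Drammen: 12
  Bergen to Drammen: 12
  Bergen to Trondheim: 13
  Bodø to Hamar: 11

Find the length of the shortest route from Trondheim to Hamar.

12

Comparing a few candidate routes:
Trondheim→Drammen→Hamar: 4 + 12 = 16
Trondheim→Bodø→Hamar: 1 + 11 = 12
Trondheim→Hamar: 20
The minimum is 12 km.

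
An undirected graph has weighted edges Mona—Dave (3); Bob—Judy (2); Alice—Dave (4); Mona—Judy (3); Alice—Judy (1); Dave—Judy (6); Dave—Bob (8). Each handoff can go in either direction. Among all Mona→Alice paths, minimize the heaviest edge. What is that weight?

3

Routes from Mona to Alice:
Mona-Dave-Judy-Alice: max(3, 6, 1) = 6
Mona-Judy-Dave-Alice: max(3, 6, 4) = 6
Mona-Dave-Alice: max(3, 4) = 4
Mona-Judy-Bob-Dave-Alice: max(3, 2, 8, 4) = 8
Mona-Judy-Alice: max(3, 1) = 3
Mona-Dave-Bob-Judy-Alice: max(3, 8, 2, 1) = 8
Best route has worst link 3.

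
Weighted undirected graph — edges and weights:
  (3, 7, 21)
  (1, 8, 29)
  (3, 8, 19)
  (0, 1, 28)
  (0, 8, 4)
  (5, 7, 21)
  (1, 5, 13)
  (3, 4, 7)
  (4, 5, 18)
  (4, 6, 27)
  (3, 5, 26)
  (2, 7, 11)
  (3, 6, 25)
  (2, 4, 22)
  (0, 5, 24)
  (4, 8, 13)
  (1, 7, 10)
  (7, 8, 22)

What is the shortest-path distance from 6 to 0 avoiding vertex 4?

48

A few of the 6→0 routes:
6 → 3 → 8 → 0: 25 + 19 + 4 = 48
6 → 3 → 7 → 1 → 0: 25 + 21 + 10 + 28 = 84
6 → 3 → 7 → 1 → 8 → 0: 25 + 21 + 10 + 29 + 4 = 89
6 → 3 → 5 → 0: 25 + 26 + 24 = 75
6 → 3 → 7 → 8 → 0: 25 + 21 + 22 + 4 = 72
The minimum is 48.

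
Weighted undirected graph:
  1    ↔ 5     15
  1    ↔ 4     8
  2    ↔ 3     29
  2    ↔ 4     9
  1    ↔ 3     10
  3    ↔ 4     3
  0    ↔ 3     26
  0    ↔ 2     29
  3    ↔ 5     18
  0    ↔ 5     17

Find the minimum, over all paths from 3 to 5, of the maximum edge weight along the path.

Some routes from 3 to 5:
3 → 0 → 5: max(26, 17) = 26
3 → 4 → 1 → 5: max(3, 8, 15) = 15
3 → 5: max(18) = 18
3 → 1 → 5: max(10, 15) = 15
The minimum achievable maximum is 15.

15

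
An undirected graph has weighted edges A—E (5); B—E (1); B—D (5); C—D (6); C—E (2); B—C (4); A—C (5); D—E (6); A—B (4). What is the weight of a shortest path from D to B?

Checking several routes:
D → C → B: 6 + 4 = 10
D → C → E → B: 6 + 2 + 1 = 9
D → E → C → B: 6 + 2 + 4 = 12
D → B: 5
D → C → A → B: 6 + 5 + 4 = 15
D → E → B: 6 + 1 = 7
Best route has total 5.

5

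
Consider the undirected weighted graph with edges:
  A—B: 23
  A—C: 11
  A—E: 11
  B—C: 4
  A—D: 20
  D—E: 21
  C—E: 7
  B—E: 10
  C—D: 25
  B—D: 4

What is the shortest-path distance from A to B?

Some routes from A to B:
A-E-C-B: 11 + 7 + 4 = 22
A-E-B: 11 + 10 = 21
A-C-B: 11 + 4 = 15
A-B: 23
Best route has total 15.

15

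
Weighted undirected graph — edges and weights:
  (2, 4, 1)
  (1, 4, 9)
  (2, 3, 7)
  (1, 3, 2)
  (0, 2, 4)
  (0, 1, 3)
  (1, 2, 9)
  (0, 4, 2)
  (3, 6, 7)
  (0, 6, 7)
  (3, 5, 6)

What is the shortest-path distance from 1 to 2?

A few of the 1→2 routes:
1-2: 9
1-0-2: 3 + 4 = 7
1-4-2: 9 + 1 = 10
1-3-2: 2 + 7 = 9
1-0-4-2: 3 + 2 + 1 = 6
1-4-0-2: 9 + 2 + 4 = 15
Best route has total 6.

6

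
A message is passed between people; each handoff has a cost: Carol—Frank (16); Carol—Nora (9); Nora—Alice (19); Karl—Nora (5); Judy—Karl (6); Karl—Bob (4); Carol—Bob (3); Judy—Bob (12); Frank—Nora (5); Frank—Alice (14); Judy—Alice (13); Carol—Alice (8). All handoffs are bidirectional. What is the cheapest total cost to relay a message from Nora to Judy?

11

Some routes from Nora to Judy:
Nora - Carol - Bob - Karl - Judy: 9 + 3 + 4 + 6 = 22
Nora - Karl - Bob - Judy: 5 + 4 + 12 = 21
Nora - Karl - Judy: 5 + 6 = 11
Best route has total 11.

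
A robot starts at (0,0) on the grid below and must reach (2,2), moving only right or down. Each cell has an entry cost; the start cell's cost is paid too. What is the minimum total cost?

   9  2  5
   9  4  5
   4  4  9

Path (0,0)→(0,1)→(1,1)→(2,1)→(2,2): 9 + 2 + 4 + 4 + 9 = 28.

28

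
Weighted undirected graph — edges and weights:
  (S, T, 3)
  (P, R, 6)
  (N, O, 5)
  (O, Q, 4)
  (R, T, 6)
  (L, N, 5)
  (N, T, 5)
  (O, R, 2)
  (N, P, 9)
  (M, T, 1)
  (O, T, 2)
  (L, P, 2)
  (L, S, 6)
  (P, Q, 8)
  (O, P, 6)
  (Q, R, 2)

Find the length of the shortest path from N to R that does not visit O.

11

Comparing a few candidate routes:
N-P-R: 9 + 6 = 15
N-T-R: 5 + 6 = 11
N-L-P-R: 5 + 2 + 6 = 13
Best route has total 11.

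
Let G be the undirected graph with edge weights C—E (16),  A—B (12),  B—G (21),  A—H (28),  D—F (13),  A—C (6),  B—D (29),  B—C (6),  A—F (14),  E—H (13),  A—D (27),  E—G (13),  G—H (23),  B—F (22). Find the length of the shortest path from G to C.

Some routes from G to C:
G -> B -> A -> C: 21 + 12 + 6 = 39
G -> H -> E -> C: 23 + 13 + 16 = 52
G -> B -> C: 21 + 6 = 27
G -> E -> C: 13 + 16 = 29
Best route has total 27.

27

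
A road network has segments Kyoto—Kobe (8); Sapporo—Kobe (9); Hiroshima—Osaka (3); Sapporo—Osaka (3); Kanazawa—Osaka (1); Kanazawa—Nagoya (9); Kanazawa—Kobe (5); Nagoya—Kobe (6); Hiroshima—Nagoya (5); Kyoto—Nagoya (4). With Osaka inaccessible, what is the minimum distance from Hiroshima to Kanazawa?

Candidate routes:
Hiroshima - Nagoya - Kobe - Kanazawa: 5 + 6 + 5 = 16
Hiroshima - Nagoya - Kanazawa: 5 + 9 = 14
Hiroshima - Nagoya - Kyoto - Kobe - Kanazawa: 5 + 4 + 8 + 5 = 22
Shortest: 14 km.

14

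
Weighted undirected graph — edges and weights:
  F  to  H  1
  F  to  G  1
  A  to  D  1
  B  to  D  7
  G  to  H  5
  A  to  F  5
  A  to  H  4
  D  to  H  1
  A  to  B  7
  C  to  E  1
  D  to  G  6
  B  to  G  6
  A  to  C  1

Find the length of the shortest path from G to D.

3

Checking several routes:
G → F → H → D: 1 + 1 + 1 = 3
G → D: 6
G → H → D: 5 + 1 = 6
G → F → A → D: 1 + 5 + 1 = 7
The minimum is 3.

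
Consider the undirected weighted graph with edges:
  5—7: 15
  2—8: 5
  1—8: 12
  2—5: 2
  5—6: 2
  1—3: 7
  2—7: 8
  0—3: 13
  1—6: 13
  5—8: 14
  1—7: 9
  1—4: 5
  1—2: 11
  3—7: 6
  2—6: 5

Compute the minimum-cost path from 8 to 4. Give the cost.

17

Comparing a few candidate routes:
8 - 2 - 5 - 6 - 1 - 4: 5 + 2 + 2 + 13 + 5 = 27
8 - 1 - 4: 12 + 5 = 17
8 - 2 - 1 - 4: 5 + 11 + 5 = 21
Best route has total 17.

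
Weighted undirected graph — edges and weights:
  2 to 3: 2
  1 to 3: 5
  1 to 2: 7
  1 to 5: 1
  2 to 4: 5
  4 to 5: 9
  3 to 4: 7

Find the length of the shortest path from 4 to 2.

5

Some routes from 4 to 2:
4-3-2: 7 + 2 = 9
4-2: 5
4-5-1-3-2: 9 + 1 + 5 + 2 = 17
Shortest: 5.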